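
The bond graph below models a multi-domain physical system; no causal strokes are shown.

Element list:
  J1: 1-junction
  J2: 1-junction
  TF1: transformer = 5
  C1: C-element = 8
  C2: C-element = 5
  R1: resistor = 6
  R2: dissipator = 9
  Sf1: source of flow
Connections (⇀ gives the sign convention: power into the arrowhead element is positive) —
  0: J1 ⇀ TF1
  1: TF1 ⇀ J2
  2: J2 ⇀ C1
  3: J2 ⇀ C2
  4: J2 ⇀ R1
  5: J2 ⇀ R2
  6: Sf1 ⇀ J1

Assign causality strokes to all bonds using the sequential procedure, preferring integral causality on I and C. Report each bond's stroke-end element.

β6 |Sf1  (source Sf1 imposes f)
β0 |J1  (common-f at J1 fixed by 6)
β1 |TF1  (TF TF1: opposite of bond 0)
β2 |J2  (J2 flow already set via bond 1)
β3 |J2  (J2 flow already set via bond 1)
β4 |J2  (1-jn J2 has f-setter on 1)
β5 |J2  (J2: bond 1 brought flow, rest push out)

β0 →J1
β1 →TF1
β2 →J2
β3 →J2
β4 →J2
β5 →J2
β6 →Sf1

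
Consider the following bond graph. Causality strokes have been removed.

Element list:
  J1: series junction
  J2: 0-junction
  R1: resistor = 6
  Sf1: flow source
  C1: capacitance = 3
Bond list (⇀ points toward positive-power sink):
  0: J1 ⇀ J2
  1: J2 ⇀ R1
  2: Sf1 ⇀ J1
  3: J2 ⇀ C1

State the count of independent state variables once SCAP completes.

1  (C1 all integral)

bond 2 stroke at Sf1  (Sf1: flow source, stroke at near end)
bond 0 stroke at J1  (common-f at J1 fixed by 2)
bond 3 stroke at J2  (C1: C, integral causality)
bond 1 stroke at R1  (common-e at J2 fixed by 3)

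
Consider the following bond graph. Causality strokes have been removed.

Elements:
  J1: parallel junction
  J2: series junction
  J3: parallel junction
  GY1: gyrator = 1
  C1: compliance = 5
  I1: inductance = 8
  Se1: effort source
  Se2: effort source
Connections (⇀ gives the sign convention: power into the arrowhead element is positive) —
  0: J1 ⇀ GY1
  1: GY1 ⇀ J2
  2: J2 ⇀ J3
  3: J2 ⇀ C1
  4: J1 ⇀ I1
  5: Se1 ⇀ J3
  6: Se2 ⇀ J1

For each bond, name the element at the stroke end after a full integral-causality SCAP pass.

bond 5 |J3  (source Se1 imposes e)
bond 6 |J1  (Se2: effort source, stroke at far end)
bond 0 |GY1  (0-jn J1 has e-setter on 6)
bond 4 |I1  (J1 effort already set via bond 6)
bond 2 |J2  (J3 effort already set via bond 5)
bond 1 |GY1  (GY1 both-in/both-out from 0)
bond 3 |J2  (J2 flow already set via bond 1)

β0 stroke→GY1
β1 stroke→GY1
β2 stroke→J2
β3 stroke→J2
β4 stroke→I1
β5 stroke→J3
β6 stroke→J1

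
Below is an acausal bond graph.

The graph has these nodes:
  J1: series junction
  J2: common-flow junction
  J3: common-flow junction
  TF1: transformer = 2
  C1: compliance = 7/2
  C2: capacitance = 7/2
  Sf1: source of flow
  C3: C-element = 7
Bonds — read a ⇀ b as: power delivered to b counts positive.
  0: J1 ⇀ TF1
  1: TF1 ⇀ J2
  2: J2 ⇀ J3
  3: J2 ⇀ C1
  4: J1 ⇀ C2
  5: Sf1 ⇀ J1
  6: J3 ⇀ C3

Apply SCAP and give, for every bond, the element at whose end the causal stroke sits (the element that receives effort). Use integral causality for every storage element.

bond 5 stroke at Sf1  (Sf1 (Sf) sets flow on bond)
bond 0 stroke at J1  (J1 flow already set via bond 5)
bond 4 stroke at J1  (common-f at J1 fixed by 5)
bond 1 stroke at TF1  (through TF1, causality passes straight; one stroke at TF1)
bond 2 stroke at J2  (J2: bond 1 brought flow, rest push out)
bond 3 stroke at J2  (common-f at J2 fixed by 1)
bond 6 stroke at J3  (common-f at J3 fixed by 2)

b0 stroke at J1
b1 stroke at TF1
b2 stroke at J2
b3 stroke at J2
b4 stroke at J1
b5 stroke at Sf1
b6 stroke at J3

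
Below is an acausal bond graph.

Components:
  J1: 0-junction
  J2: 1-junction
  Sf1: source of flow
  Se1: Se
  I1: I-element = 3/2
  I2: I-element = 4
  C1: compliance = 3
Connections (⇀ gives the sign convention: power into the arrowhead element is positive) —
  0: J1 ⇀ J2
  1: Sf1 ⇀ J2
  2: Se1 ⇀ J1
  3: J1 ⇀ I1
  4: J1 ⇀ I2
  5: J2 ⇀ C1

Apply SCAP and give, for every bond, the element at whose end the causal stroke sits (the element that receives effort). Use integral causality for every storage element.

β1 stroke→Sf1  (Sf1: flow source, stroke at near end)
β2 stroke→J1  (source Se1 imposes e)
β0 stroke→J2  (common-e at J1 fixed by 2)
β3 stroke→I1  (common-e at J1 fixed by 2)
β4 stroke→I2  (J1: bond 2 brought effort, rest push out)
β5 stroke→J2  (common-f at J2 fixed by 1)

#0 stroke at J2
#1 stroke at Sf1
#2 stroke at J1
#3 stroke at I1
#4 stroke at I2
#5 stroke at J2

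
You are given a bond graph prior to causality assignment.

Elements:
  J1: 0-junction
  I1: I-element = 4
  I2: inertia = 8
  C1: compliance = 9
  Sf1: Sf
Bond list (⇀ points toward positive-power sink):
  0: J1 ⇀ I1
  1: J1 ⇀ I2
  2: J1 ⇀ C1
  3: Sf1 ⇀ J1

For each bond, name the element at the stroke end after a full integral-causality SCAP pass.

β0 →I1
β1 →I2
β2 →J1
β3 →Sf1

β3 stroke at Sf1  (Sf1: flow source, stroke at near end)
β0 stroke at I1  (I1 integral (f out))
β1 stroke at I2  (I2 outputs flow p/I2)
β2 stroke at J1  (closing 0-jn rule on J1)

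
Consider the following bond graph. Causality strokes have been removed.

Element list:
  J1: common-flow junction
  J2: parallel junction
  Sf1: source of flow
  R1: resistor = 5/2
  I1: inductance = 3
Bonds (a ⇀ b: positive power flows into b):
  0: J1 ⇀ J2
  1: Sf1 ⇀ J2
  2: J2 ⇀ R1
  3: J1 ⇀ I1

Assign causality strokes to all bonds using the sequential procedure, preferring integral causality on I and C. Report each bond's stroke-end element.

bond 0 stroke→J1
bond 1 stroke→Sf1
bond 2 stroke→J2
bond 3 stroke→I1

#1 stroke→Sf1  (Sf1 (Sf) sets flow on bond)
#3 stroke→I1  (prefer integral on I1)
#0 stroke→J1  (J1: bond 3 brought flow, rest push out)
#2 stroke→J2  (only one effort-in slot at J2)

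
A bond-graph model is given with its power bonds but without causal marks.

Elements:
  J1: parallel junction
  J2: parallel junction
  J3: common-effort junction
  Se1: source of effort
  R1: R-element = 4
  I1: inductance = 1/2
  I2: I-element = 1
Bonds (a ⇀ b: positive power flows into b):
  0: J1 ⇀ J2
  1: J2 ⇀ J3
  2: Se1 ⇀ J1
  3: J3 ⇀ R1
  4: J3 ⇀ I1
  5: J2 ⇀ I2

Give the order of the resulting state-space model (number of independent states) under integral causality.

2  (I1, I2 all integral)

β2 stroke at J1  (Se1 (Se) sets effort on bond)
β0 stroke at J2  (J1 effort already set via bond 2)
β1 stroke at J3  (J2 effort already set via bond 0)
β5 stroke at I2  (0-jn J2 has e-setter on 0)
β3 stroke at R1  (J3 effort already set via bond 1)
β4 stroke at I1  (J3: bond 1 brought effort, rest push out)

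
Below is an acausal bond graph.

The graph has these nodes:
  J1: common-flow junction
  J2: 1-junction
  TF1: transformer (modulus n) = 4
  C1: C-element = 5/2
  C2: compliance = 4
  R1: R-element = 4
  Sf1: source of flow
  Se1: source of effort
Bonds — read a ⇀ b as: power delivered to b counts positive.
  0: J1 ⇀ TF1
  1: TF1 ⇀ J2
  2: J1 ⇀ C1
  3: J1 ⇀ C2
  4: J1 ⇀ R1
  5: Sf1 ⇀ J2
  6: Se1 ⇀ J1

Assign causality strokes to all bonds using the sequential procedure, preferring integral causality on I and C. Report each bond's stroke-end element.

#0 stroke→TF1
#1 stroke→J2
#2 stroke→J1
#3 stroke→J1
#4 stroke→J1
#5 stroke→Sf1
#6 stroke→J1

#5 stroke→Sf1  (source Sf1 imposes f)
#6 stroke→J1  (Se1: effort source, stroke at far end)
#1 stroke→J2  (common-f at J2 fixed by 5)
#0 stroke→TF1  (TF1 one-in-one-out from 1)
#2 stroke→J1  (common-f at J1 fixed by 0)
#3 stroke→J1  (J1 flow already set via bond 0)
#4 stroke→J1  (J1 flow already set via bond 0)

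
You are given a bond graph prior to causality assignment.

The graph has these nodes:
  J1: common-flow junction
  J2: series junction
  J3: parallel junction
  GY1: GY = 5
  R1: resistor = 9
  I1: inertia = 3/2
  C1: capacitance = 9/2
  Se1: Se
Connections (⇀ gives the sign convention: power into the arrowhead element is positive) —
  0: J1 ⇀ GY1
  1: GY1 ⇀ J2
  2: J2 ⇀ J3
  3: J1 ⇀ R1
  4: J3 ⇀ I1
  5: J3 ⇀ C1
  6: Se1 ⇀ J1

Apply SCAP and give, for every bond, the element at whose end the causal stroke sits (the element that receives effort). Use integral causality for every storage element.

bond 0 stroke→GY1
bond 1 stroke→GY1
bond 2 stroke→J2
bond 3 stroke→J1
bond 4 stroke→I1
bond 5 stroke→J3
bond 6 stroke→J1

b6 |J1  (Se1 fixes effort; stroke away)
b4 |I1  (I1 integral (f out))
b5 |J3  (C1: C, integral causality)
b2 |J2  (J3 effort already set via bond 5)
b1 |GY1  (J2 needs exactly one f-in)
b0 |GY1  (through GY1, causality inverts; strokes same side of GY1)
b3 |J1  (J1 flow already set via bond 0)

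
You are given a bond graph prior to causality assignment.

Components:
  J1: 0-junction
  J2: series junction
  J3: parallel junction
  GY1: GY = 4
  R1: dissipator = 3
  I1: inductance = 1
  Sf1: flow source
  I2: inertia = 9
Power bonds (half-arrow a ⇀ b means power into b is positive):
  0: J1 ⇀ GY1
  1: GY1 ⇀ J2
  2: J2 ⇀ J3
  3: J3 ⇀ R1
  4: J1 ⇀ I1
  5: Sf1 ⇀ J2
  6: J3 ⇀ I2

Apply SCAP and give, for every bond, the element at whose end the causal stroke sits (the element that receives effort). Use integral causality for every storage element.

b0 stroke at J1
b1 stroke at J2
b2 stroke at J2
b3 stroke at J3
b4 stroke at I1
b5 stroke at Sf1
b6 stroke at I2

bond 5 |Sf1  (source Sf1 imposes f)
bond 1 |J2  (J2 flow already set via bond 5)
bond 2 |J2  (common-f at J2 fixed by 5)
bond 0 |J1  (GY GY1: same side as bond 1)
bond 4 |I1  (0-jn J1 has e-setter on 0)
bond 6 |I2  (I2: I, integral causality)
bond 3 |J3  (closing 0-jn rule on J3)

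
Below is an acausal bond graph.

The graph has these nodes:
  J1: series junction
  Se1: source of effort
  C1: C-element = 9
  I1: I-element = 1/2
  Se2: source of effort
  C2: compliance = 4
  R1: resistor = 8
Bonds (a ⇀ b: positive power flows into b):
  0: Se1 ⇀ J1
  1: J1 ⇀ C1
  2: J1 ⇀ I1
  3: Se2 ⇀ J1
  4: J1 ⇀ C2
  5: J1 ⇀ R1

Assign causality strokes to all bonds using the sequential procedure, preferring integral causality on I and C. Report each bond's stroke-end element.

bond 0 →J1
bond 1 →J1
bond 2 →I1
bond 3 →J1
bond 4 →J1
bond 5 →J1

#0 →J1  (Se1: effort source, stroke at far end)
#3 →J1  (Se2 fixes effort; stroke away)
#1 →J1  (prefer integral on C1)
#2 →I1  (I1 outputs flow p/I1)
#4 →J1  (1-jn J1 has f-setter on 2)
#5 →J1  (J1: bond 2 brought flow, rest push out)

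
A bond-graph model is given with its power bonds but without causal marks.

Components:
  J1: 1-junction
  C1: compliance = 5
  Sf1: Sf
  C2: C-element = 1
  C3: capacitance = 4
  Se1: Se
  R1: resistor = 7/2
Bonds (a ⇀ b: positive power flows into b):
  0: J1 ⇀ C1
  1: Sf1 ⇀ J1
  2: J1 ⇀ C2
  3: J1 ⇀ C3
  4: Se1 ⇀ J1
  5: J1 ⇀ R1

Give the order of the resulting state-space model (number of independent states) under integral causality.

3  (C1, C2, C3 all integral)

bond 1 stroke at Sf1  (Sf1: flow source, stroke at near end)
bond 4 stroke at J1  (source Se1 imposes e)
bond 0 stroke at J1  (common-f at J1 fixed by 1)
bond 2 stroke at J1  (1-jn J1 has f-setter on 1)
bond 3 stroke at J1  (common-f at J1 fixed by 1)
bond 5 stroke at J1  (J1: bond 1 brought flow, rest push out)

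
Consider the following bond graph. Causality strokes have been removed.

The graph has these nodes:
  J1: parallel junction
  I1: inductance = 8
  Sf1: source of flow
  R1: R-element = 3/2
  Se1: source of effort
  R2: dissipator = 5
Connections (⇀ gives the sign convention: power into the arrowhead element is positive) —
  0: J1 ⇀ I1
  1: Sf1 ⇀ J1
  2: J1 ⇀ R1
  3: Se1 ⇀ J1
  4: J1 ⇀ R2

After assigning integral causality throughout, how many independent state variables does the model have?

1  (I1 all integral)

b1 →Sf1  (Sf1 (Sf) sets flow on bond)
b3 →J1  (Se1 (Se) sets effort on bond)
b0 →I1  (common-e at J1 fixed by 3)
b2 →R1  (J1: bond 3 brought effort, rest push out)
b4 →R2  (common-e at J1 fixed by 3)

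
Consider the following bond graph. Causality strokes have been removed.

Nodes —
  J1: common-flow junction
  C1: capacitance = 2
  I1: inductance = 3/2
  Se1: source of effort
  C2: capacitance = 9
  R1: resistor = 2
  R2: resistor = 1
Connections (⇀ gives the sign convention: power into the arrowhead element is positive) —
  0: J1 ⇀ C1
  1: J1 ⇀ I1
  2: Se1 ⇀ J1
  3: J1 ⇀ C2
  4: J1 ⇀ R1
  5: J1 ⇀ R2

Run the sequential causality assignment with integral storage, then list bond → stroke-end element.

b2 stroke at J1  (Se1: effort source, stroke at far end)
b0 stroke at J1  (C1: C, integral causality)
b1 stroke at I1  (I1 outputs flow p/I1)
b3 stroke at J1  (J1 flow already set via bond 1)
b4 stroke at J1  (1-jn J1 has f-setter on 1)
b5 stroke at J1  (J1: bond 1 brought flow, rest push out)

β0 stroke→J1
β1 stroke→I1
β2 stroke→J1
β3 stroke→J1
β4 stroke→J1
β5 stroke→J1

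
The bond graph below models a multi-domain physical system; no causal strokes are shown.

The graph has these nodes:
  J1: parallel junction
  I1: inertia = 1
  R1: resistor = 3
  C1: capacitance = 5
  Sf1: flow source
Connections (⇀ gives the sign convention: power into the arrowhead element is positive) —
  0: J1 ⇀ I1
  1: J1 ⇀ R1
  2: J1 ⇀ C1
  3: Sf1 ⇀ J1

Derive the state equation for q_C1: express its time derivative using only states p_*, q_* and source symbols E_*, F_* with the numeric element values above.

dq_C1/dt = F_Sf1 - p_I1 - q_C1/15

#3 →Sf1  (Sf1: flow source, stroke at near end)
#0 →I1  (I1: I, integral causality)
#2 →J1  (prefer integral on C1)
#1 →R1  (0-jn J1 has e-setter on 2)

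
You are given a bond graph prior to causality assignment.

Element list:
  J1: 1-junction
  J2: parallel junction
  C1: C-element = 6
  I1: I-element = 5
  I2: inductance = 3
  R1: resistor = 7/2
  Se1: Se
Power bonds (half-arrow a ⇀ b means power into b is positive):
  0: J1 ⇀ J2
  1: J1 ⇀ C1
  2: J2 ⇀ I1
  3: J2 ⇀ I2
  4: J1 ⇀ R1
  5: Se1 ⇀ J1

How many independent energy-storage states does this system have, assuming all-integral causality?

3  (C1, I1, I2 all integral)

bond 5 |J1  (Se1: effort source, stroke at far end)
bond 1 |J1  (C1 outputs effort q/C1)
bond 2 |I1  (I1: I, integral causality)
bond 3 |I2  (prefer integral on I2)
bond 0 |J2  (J2: last free bond brings effort in)
bond 4 |J1  (1-jn J1 has f-setter on 0)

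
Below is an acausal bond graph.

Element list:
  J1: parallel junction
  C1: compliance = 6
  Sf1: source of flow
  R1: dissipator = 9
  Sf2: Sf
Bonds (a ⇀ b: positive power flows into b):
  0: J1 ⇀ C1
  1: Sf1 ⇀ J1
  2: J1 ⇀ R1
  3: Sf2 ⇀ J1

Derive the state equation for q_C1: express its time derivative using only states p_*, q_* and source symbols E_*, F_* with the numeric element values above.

dq_C1/dt = F_Sf1 + F_Sf2 - q_C1/54

#1 stroke at Sf1  (Sf1 (Sf) sets flow on bond)
#3 stroke at Sf2  (source Sf2 imposes f)
#0 stroke at J1  (C1 outputs effort q/C1)
#2 stroke at R1  (common-e at J1 fixed by 0)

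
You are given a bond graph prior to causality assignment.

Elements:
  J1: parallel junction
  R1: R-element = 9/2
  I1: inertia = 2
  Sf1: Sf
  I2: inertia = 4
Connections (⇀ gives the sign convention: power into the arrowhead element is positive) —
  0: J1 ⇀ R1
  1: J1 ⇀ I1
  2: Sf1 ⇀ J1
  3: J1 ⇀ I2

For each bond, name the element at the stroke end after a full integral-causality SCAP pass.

β0 →J1
β1 →I1
β2 →Sf1
β3 →I2

bond 2 stroke at Sf1  (source Sf1 imposes f)
bond 1 stroke at I1  (I1 integral (f out))
bond 3 stroke at I2  (I2 integral (f out))
bond 0 stroke at J1  (only one effort-in slot at J1)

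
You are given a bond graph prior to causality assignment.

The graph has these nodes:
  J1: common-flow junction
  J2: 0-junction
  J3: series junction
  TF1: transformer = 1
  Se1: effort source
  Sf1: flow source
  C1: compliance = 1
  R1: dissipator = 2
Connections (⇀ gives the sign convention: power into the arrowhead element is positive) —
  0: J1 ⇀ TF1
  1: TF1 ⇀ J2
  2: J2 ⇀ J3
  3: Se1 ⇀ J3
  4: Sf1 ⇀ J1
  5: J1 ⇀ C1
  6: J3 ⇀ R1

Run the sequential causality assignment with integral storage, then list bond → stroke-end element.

bond 3 |J3  (Se1 (Se) sets effort on bond)
bond 4 |Sf1  (Sf1 fixes flow; stroke at Sf1)
bond 0 |J1  (J1 flow already set via bond 4)
bond 5 |J1  (1-jn J1 has f-setter on 4)
bond 1 |TF1  (through TF1, causality passes straight; one stroke at TF1)
bond 2 |J2  (only one effort-in slot at J2)
bond 6 |J3  (common-f at J3 fixed by 2)

β0 |J1
β1 |TF1
β2 |J2
β3 |J3
β4 |Sf1
β5 |J1
β6 |J3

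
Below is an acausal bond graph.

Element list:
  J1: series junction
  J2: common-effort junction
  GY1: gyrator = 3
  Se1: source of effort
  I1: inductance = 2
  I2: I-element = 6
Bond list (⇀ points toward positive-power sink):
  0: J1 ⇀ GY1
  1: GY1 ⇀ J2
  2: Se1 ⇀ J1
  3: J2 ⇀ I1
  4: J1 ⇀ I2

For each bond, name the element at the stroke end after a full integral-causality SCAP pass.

bond 2 stroke at J1  (Se1: effort source, stroke at far end)
bond 3 stroke at I1  (I1 outputs flow p/I1)
bond 1 stroke at J2  (J2 needs exactly one e-in)
bond 0 stroke at J1  (GY1: gyrator matches bond 1)
bond 4 stroke at I2  (J1 needs exactly one f-in)

#0 →J1
#1 →J2
#2 →J1
#3 →I1
#4 →I2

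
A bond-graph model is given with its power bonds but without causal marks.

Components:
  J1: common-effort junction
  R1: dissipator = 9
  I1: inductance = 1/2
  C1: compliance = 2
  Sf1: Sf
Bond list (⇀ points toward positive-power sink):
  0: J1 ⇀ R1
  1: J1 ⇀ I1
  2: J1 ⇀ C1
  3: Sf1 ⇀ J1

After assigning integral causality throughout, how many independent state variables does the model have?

b3 →Sf1  (Sf1 (Sf) sets flow on bond)
b1 →I1  (prefer integral on I1)
b2 →J1  (C1 integral (e out))
b0 →R1  (0-jn J1 has e-setter on 2)

2  (C1, I1 all integral)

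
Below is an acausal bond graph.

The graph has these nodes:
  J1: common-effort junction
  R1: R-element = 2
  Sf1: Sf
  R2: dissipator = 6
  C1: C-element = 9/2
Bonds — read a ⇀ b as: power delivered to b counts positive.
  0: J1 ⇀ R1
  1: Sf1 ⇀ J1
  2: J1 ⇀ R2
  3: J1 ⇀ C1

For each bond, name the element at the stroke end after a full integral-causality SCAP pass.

#1 →Sf1  (Sf1 fixes flow; stroke at Sf1)
#3 →J1  (C1 integral (e out))
#0 →R1  (J1 effort already set via bond 3)
#2 →R2  (J1: bond 3 brought effort, rest push out)

β0 stroke→R1
β1 stroke→Sf1
β2 stroke→R2
β3 stroke→J1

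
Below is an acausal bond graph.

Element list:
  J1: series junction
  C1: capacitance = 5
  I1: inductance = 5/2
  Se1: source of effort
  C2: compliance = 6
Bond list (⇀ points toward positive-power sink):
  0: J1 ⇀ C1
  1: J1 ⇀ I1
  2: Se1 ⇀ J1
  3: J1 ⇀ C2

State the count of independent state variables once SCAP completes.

3  (C1, C2, I1 all integral)

#2 stroke→J1  (source Se1 imposes e)
#0 stroke→J1  (C1: C, integral causality)
#1 stroke→I1  (I1 integral (f out))
#3 stroke→J1  (1-jn J1 has f-setter on 1)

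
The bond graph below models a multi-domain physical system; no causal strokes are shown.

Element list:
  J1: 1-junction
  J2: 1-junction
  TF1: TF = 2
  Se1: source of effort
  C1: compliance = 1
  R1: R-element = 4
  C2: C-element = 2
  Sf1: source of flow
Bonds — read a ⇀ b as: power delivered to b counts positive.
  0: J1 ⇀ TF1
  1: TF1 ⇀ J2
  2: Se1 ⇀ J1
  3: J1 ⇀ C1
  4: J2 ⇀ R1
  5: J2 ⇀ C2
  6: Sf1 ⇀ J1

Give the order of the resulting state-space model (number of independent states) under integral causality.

2  (C1, C2 all integral)

bond 2 →J1  (source Se1 imposes e)
bond 6 →Sf1  (source Sf1 imposes f)
bond 0 →J1  (J1: bond 6 brought flow, rest push out)
bond 3 →J1  (J1: bond 6 brought flow, rest push out)
bond 1 →TF1  (through TF1, causality passes straight; one stroke at TF1)
bond 4 →J2  (common-f at J2 fixed by 1)
bond 5 →J2  (1-jn J2 has f-setter on 1)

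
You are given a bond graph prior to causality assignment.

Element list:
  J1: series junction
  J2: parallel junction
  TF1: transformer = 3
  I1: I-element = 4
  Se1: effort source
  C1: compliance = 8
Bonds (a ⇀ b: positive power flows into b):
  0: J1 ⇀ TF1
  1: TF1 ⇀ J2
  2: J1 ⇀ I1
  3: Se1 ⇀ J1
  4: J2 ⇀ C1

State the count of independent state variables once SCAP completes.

2  (C1, I1 all integral)

#3 →J1  (source Se1 imposes e)
#2 →I1  (I1 outputs flow p/I1)
#0 →J1  (J1: bond 2 brought flow, rest push out)
#1 →TF1  (through TF1, causality passes straight; one stroke at TF1)
#4 →J2  (J2 needs exactly one e-in)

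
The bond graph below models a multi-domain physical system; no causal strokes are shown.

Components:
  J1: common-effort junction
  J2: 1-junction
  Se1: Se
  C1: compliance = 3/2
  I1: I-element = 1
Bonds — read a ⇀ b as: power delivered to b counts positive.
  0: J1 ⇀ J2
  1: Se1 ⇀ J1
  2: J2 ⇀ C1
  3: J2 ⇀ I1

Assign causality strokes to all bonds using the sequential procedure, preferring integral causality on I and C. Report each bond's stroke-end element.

b1 →J1  (Se1 fixes effort; stroke away)
b0 →J2  (J1: bond 1 brought effort, rest push out)
b2 →J2  (prefer integral on C1)
b3 →I1  (only one flow-in slot at J2)

b0 |J2
b1 |J1
b2 |J2
b3 |I1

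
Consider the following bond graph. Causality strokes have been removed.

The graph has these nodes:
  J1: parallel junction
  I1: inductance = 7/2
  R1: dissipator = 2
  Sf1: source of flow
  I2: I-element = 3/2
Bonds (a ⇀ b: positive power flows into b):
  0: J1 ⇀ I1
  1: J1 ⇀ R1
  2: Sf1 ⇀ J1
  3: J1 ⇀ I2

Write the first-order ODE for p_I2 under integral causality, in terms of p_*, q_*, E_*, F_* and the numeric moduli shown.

dp_I2/dt = 2*F_Sf1 - 4*p_I1/7 - 4*p_I2/3

β2 stroke at Sf1  (Sf1 fixes flow; stroke at Sf1)
β0 stroke at I1  (prefer integral on I1)
β3 stroke at I2  (I2: I, integral causality)
β1 stroke at J1  (J1: last free bond brings effort in)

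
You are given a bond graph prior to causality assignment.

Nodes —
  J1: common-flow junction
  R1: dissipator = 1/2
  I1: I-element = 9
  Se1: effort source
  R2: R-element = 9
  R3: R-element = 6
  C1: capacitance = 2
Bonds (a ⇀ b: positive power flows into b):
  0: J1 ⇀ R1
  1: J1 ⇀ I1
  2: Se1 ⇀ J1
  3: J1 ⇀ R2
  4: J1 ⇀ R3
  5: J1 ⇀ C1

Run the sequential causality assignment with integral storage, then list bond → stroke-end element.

b2 stroke→J1  (Se1 fixes effort; stroke away)
b1 stroke→I1  (I1: I, integral causality)
b0 stroke→J1  (J1 flow already set via bond 1)
b3 stroke→J1  (common-f at J1 fixed by 1)
b4 stroke→J1  (common-f at J1 fixed by 1)
b5 stroke→J1  (1-jn J1 has f-setter on 1)

b0 →J1
b1 →I1
b2 →J1
b3 →J1
b4 →J1
b5 →J1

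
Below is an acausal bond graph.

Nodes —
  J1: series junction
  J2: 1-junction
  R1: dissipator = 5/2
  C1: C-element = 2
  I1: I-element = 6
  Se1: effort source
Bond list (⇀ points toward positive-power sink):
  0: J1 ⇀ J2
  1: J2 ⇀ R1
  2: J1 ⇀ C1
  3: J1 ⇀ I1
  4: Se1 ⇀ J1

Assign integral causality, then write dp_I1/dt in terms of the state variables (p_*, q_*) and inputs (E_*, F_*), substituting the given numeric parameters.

dp_I1/dt = E_Se1 - 5*p_I1/12 - q_C1/2

bond 4 |J1  (source Se1 imposes e)
bond 2 |J1  (prefer integral on C1)
bond 3 |I1  (I1 integral (f out))
bond 0 |J1  (J1: bond 3 brought flow, rest push out)
bond 1 |J2  (1-jn J2 has f-setter on 0)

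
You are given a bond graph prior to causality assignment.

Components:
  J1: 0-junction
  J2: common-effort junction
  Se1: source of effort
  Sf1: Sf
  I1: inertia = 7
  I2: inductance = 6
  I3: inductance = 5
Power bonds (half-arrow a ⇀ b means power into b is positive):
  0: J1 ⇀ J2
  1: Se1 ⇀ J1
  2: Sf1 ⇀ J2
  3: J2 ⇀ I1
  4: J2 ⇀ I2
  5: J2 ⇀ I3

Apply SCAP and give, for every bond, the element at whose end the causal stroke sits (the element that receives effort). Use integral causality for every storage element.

#1 stroke→J1  (source Se1 imposes e)
#2 stroke→Sf1  (Sf1: flow source, stroke at near end)
#0 stroke→J2  (J1: bond 1 brought effort, rest push out)
#3 stroke→I1  (common-e at J2 fixed by 0)
#4 stroke→I2  (J2 effort already set via bond 0)
#5 stroke→I3  (common-e at J2 fixed by 0)

b0 →J2
b1 →J1
b2 →Sf1
b3 →I1
b4 →I2
b5 →I3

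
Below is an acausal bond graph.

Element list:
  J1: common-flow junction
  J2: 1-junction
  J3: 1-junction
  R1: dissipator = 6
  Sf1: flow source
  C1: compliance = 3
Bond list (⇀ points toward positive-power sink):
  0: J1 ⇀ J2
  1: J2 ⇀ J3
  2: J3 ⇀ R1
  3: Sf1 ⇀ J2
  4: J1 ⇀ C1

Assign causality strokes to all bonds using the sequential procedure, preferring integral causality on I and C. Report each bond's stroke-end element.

β0 →J2
β1 →J2
β2 →J3
β3 →Sf1
β4 →J1

β3 stroke→Sf1  (source Sf1 imposes f)
β0 stroke→J2  (common-f at J2 fixed by 3)
β1 stroke→J2  (1-jn J2 has f-setter on 3)
β2 stroke→J3  (1-jn J3 has f-setter on 1)
β4 stroke→J1  (J1: bond 0 brought flow, rest push out)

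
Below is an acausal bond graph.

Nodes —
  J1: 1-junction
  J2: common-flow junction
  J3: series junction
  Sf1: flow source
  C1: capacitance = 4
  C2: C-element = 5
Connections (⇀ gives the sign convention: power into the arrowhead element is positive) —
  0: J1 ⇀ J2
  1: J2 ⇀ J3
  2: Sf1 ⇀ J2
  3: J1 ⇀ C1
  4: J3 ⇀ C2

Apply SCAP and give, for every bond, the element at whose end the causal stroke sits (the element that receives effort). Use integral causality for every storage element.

bond 2 |Sf1  (Sf1 (Sf) sets flow on bond)
bond 0 |J2  (common-f at J2 fixed by 2)
bond 1 |J2  (common-f at J2 fixed by 2)
bond 4 |J3  (J3: bond 1 brought flow, rest push out)
bond 3 |J1  (J1 flow already set via bond 0)

b0 |J2
b1 |J2
b2 |Sf1
b3 |J1
b4 |J3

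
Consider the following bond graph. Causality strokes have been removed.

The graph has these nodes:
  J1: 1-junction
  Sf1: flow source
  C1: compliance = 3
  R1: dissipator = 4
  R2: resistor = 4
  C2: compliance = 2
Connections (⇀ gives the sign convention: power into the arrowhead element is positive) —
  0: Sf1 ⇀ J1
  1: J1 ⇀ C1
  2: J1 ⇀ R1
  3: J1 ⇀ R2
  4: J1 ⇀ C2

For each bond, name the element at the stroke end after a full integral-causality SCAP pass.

β0 →Sf1
β1 →J1
β2 →J1
β3 →J1
β4 →J1

#0 →Sf1  (Sf1 (Sf) sets flow on bond)
#1 →J1  (common-f at J1 fixed by 0)
#2 →J1  (J1 flow already set via bond 0)
#3 →J1  (1-jn J1 has f-setter on 0)
#4 →J1  (common-f at J1 fixed by 0)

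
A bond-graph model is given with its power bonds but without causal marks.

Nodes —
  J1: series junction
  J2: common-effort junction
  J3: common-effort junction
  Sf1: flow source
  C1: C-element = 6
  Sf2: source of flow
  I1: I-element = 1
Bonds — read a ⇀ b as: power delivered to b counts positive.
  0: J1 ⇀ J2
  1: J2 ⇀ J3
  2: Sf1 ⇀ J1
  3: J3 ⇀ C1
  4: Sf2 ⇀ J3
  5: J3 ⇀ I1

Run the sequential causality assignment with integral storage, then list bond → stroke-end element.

β2 stroke→Sf1  (source Sf1 imposes f)
β4 stroke→Sf2  (Sf2: flow source, stroke at near end)
β0 stroke→J1  (J1: bond 2 brought flow, rest push out)
β1 stroke→J2  (closing 0-jn rule on J2)
β3 stroke→J3  (prefer integral on C1)
β5 stroke→I1  (J3 effort already set via bond 3)

β0 stroke→J1
β1 stroke→J2
β2 stroke→Sf1
β3 stroke→J3
β4 stroke→Sf2
β5 stroke→I1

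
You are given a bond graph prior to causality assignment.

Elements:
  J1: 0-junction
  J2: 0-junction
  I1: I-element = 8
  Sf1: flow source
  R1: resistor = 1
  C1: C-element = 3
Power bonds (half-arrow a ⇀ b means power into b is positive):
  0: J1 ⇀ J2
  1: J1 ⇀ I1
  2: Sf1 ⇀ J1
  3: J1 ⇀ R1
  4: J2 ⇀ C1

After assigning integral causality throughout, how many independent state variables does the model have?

#2 stroke→Sf1  (source Sf1 imposes f)
#1 stroke→I1  (I1: I, integral causality)
#4 stroke→J2  (C1 integral (e out))
#0 stroke→J1  (0-jn J2 has e-setter on 4)
#3 stroke→R1  (J1: bond 0 brought effort, rest push out)

2  (C1, I1 all integral)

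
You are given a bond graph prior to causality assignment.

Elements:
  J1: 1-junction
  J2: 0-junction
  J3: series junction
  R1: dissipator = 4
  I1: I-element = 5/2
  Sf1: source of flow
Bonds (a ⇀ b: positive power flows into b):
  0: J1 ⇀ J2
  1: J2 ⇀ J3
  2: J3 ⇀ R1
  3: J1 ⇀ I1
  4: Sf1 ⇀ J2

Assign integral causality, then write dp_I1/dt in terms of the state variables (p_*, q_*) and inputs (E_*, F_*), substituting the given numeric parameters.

#4 |Sf1  (Sf1 fixes flow; stroke at Sf1)
#3 |I1  (I1: I, integral causality)
#0 |J1  (common-f at J1 fixed by 3)
#1 |J2  (only one effort-in slot at J2)
#2 |J3  (J3: bond 1 brought flow, rest push out)

dp_I1/dt = -4*F_Sf1 - 8*p_I1/5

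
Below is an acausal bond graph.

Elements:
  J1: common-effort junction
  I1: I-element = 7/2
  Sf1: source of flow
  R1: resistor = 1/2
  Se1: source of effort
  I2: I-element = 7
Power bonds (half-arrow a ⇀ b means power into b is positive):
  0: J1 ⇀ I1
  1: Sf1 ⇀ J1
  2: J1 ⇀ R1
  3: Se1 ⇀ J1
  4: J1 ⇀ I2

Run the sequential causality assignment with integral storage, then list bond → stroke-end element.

β1 →Sf1  (Sf1: flow source, stroke at near end)
β3 →J1  (Se1: effort source, stroke at far end)
β0 →I1  (0-jn J1 has e-setter on 3)
β2 →R1  (J1 effort already set via bond 3)
β4 →I2  (common-e at J1 fixed by 3)

β0 stroke→I1
β1 stroke→Sf1
β2 stroke→R1
β3 stroke→J1
β4 stroke→I2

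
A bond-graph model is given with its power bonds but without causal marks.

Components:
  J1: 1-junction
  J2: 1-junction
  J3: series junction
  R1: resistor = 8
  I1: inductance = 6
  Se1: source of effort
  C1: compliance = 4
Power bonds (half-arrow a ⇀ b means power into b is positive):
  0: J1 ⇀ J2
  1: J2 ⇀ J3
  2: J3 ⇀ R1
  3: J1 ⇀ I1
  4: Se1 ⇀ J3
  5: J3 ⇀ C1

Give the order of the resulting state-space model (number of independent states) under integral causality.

2  (C1, I1 all integral)

#4 |J3  (Se1: effort source, stroke at far end)
#3 |I1  (prefer integral on I1)
#0 |J1  (J1 flow already set via bond 3)
#1 |J2  (common-f at J2 fixed by 0)
#2 |J3  (1-jn J3 has f-setter on 1)
#5 |J3  (common-f at J3 fixed by 1)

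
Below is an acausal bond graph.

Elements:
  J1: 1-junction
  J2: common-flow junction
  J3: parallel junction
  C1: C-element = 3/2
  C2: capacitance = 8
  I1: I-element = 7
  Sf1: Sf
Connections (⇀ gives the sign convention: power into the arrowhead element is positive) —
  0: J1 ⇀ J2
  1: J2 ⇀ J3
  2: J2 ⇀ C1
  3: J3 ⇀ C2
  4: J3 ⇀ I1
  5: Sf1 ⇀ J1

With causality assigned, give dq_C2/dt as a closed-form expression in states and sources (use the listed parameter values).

β5 →Sf1  (Sf1: flow source, stroke at near end)
β0 →J1  (J1: bond 5 brought flow, rest push out)
β1 →J2  (J2 flow already set via bond 0)
β2 →J2  (J2 flow already set via bond 0)
β3 →J3  (C2 integral (e out))
β4 →I1  (common-e at J3 fixed by 3)

dq_C2/dt = F_Sf1 - p_I1/7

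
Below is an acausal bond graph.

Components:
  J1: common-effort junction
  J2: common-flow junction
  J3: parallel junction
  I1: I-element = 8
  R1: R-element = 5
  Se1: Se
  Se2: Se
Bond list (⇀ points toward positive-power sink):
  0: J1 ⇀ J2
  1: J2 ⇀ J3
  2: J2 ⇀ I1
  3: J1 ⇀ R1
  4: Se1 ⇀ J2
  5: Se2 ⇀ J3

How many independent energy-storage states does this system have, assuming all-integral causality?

1  (I1 all integral)

bond 4 →J2  (Se1 (Se) sets effort on bond)
bond 5 →J3  (source Se2 imposes e)
bond 1 →J2  (0-jn J3 has e-setter on 5)
bond 2 →I1  (I1 integral (f out))
bond 0 →J2  (J2 flow already set via bond 2)
bond 3 →J1  (closing 0-jn rule on J1)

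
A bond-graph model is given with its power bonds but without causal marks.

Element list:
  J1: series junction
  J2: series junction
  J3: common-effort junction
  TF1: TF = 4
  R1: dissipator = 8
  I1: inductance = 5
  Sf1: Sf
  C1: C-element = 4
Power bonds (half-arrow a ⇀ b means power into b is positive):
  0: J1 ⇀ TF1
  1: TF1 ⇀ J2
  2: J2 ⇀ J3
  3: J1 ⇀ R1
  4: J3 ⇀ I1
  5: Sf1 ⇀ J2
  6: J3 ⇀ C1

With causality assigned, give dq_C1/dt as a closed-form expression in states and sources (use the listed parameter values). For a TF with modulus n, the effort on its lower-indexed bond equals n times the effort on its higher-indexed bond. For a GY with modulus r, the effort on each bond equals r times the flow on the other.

dq_C1/dt = F_Sf1 - p_I1/5

bond 5 |Sf1  (Sf1: flow source, stroke at near end)
bond 1 |J2  (common-f at J2 fixed by 5)
bond 2 |J2  (common-f at J2 fixed by 5)
bond 0 |TF1  (TF TF1: opposite of bond 1)
bond 3 |J1  (J1 flow already set via bond 0)
bond 4 |I1  (I1 outputs flow p/I1)
bond 6 |J3  (J3: last free bond brings effort in)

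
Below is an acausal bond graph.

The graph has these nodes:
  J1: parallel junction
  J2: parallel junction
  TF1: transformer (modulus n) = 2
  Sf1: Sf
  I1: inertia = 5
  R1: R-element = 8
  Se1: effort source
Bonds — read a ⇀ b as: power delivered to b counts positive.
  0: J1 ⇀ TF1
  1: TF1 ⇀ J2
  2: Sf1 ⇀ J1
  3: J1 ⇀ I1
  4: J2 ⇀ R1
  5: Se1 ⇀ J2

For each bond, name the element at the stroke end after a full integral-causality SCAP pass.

β0 stroke→J1
β1 stroke→TF1
β2 stroke→Sf1
β3 stroke→I1
β4 stroke→R1
β5 stroke→J2

β2 stroke→Sf1  (Sf1: flow source, stroke at near end)
β5 stroke→J2  (source Se1 imposes e)
β1 stroke→TF1  (common-e at J2 fixed by 5)
β4 stroke→R1  (J2: bond 5 brought effort, rest push out)
β0 stroke→J1  (TF1 one-in-one-out from 1)
β3 stroke→I1  (common-e at J1 fixed by 0)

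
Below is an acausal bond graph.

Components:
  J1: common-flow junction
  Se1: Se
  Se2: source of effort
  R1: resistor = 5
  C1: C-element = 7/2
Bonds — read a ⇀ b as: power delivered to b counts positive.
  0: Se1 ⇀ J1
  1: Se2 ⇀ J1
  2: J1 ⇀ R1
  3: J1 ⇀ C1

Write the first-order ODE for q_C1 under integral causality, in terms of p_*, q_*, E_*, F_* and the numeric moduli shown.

dq_C1/dt = E_Se1/5 + E_Se2/5 - 2*q_C1/35

bond 0 stroke→J1  (Se1: effort source, stroke at far end)
bond 1 stroke→J1  (source Se2 imposes e)
bond 3 stroke→J1  (C1: C, integral causality)
bond 2 stroke→R1  (J1: last free bond brings flow in)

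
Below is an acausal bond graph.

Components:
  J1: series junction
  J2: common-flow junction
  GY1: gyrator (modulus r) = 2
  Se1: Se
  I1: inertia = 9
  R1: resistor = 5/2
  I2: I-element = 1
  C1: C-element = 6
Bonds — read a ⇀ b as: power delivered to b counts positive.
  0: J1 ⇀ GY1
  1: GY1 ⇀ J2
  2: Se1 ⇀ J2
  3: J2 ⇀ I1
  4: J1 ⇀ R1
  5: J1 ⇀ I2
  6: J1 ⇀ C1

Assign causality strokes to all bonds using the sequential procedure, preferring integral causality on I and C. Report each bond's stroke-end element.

β0 stroke at J1
β1 stroke at J2
β2 stroke at J2
β3 stroke at I1
β4 stroke at J1
β5 stroke at I2
β6 stroke at J1

#2 →J2  (Se1 (Se) sets effort on bond)
#3 →I1  (prefer integral on I1)
#1 →J2  (J2: bond 3 brought flow, rest push out)
#0 →J1  (through GY1, causality inverts; strokes same side of GY1)
#5 →I2  (I2: I, integral causality)
#4 →J1  (common-f at J1 fixed by 5)
#6 →J1  (J1: bond 5 brought flow, rest push out)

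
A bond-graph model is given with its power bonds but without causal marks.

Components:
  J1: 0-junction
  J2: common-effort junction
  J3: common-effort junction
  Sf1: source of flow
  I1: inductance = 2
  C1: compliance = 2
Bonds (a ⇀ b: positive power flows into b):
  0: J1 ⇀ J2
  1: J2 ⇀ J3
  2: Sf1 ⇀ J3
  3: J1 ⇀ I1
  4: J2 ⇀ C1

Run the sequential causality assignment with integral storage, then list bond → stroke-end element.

bond 0 |J1
bond 1 |J3
bond 2 |Sf1
bond 3 |I1
bond 4 |J2

bond 2 |Sf1  (Sf1: flow source, stroke at near end)
bond 1 |J3  (closing 0-jn rule on J3)
bond 3 |I1  (I1 integral (f out))
bond 0 |J1  (J1: last free bond brings effort in)
bond 4 |J2  (J2: last free bond brings effort in)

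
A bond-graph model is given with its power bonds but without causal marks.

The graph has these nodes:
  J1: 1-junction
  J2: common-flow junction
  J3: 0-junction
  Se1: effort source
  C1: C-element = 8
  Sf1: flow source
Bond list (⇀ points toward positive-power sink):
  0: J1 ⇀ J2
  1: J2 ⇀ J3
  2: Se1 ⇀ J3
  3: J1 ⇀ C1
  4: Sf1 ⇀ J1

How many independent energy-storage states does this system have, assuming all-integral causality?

1  (C1 all integral)

bond 2 stroke→J3  (Se1 (Se) sets effort on bond)
bond 4 stroke→Sf1  (Sf1 (Sf) sets flow on bond)
bond 0 stroke→J1  (J1: bond 4 brought flow, rest push out)
bond 3 stroke→J1  (J1: bond 4 brought flow, rest push out)
bond 1 stroke→J2  (J2: bond 0 brought flow, rest push out)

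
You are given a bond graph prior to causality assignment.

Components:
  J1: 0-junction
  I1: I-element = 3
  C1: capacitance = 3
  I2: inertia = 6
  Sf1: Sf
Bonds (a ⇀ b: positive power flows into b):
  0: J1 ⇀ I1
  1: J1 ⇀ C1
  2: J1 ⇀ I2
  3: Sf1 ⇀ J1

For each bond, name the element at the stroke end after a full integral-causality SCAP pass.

#0 stroke at I1
#1 stroke at J1
#2 stroke at I2
#3 stroke at Sf1

#3 stroke→Sf1  (Sf1 (Sf) sets flow on bond)
#0 stroke→I1  (I1 outputs flow p/I1)
#1 stroke→J1  (prefer integral on C1)
#2 stroke→I2  (J1 effort already set via bond 1)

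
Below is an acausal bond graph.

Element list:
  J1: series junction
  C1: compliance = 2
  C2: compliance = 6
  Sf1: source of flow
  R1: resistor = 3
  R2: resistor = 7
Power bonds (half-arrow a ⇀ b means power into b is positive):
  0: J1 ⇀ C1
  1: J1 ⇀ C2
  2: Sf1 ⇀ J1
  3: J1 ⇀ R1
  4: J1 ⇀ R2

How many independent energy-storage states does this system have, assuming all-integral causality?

#2 stroke→Sf1  (Sf1: flow source, stroke at near end)
#0 stroke→J1  (J1: bond 2 brought flow, rest push out)
#1 stroke→J1  (1-jn J1 has f-setter on 2)
#3 stroke→J1  (J1 flow already set via bond 2)
#4 stroke→J1  (common-f at J1 fixed by 2)

2  (C1, C2 all integral)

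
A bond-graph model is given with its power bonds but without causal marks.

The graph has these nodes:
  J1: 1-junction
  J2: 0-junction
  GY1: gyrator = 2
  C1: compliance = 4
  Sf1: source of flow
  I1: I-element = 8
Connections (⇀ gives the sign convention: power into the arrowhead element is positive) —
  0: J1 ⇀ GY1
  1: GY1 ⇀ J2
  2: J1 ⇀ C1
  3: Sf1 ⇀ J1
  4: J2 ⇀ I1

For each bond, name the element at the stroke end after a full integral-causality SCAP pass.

β0 stroke→J1
β1 stroke→J2
β2 stroke→J1
β3 stroke→Sf1
β4 stroke→I1

bond 3 stroke→Sf1  (Sf1 fixes flow; stroke at Sf1)
bond 0 stroke→J1  (J1: bond 3 brought flow, rest push out)
bond 2 stroke→J1  (1-jn J1 has f-setter on 3)
bond 1 stroke→J2  (GY GY1: same side as bond 0)
bond 4 stroke→I1  (common-e at J2 fixed by 1)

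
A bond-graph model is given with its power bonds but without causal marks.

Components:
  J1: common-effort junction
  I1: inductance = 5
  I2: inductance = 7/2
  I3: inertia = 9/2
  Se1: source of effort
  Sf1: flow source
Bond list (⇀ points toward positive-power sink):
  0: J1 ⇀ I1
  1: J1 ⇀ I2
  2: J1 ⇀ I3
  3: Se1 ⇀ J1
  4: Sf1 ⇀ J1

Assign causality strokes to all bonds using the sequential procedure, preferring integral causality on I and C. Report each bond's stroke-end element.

#3 stroke at J1  (source Se1 imposes e)
#4 stroke at Sf1  (source Sf1 imposes f)
#0 stroke at I1  (J1 effort already set via bond 3)
#1 stroke at I2  (common-e at J1 fixed by 3)
#2 stroke at I3  (0-jn J1 has e-setter on 3)

#0 stroke at I1
#1 stroke at I2
#2 stroke at I3
#3 stroke at J1
#4 stroke at Sf1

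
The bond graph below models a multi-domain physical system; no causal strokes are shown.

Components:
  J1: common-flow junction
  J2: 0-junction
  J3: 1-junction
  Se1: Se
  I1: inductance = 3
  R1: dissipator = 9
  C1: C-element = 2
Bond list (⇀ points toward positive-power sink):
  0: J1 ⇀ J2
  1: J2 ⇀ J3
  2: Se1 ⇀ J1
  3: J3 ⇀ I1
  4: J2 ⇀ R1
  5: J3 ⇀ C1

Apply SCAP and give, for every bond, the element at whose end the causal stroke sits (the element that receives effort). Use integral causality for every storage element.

#0 stroke→J2
#1 stroke→J3
#2 stroke→J1
#3 stroke→I1
#4 stroke→R1
#5 stroke→J3

bond 2 |J1  (source Se1 imposes e)
bond 0 |J2  (J1: last free bond brings flow in)
bond 1 |J3  (J2 effort already set via bond 0)
bond 4 |R1  (J2 effort already set via bond 0)
bond 3 |I1  (I1 integral (f out))
bond 5 |J3  (J3: bond 3 brought flow, rest push out)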